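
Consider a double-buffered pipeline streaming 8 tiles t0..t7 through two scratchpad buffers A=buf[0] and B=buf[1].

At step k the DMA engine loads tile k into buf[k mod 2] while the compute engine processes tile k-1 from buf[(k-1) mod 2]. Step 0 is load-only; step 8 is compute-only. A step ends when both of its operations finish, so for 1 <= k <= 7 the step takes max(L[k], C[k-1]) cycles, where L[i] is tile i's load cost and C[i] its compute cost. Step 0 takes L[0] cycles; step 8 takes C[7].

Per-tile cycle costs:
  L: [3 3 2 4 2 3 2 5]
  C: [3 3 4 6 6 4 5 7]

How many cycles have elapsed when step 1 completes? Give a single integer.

k=0 load=t0/3c comp=- wait=3 total=3
k=1 load=t1/3c comp=t0/3c wait=3 total=6
k=2 load=t2/2c comp=t1/3c wait=3 total=9
k=3 load=t3/4c comp=t2/4c wait=4 total=13
k=4 load=t4/2c comp=t3/6c wait=6 total=19
k=5 load=t5/3c comp=t4/6c wait=6 total=25
k=6 load=t6/2c comp=t5/4c wait=4 total=29
k=7 load=t7/5c comp=t6/5c wait=5 total=34
k=8 load=- comp=t7/7c wait=7 total=41

end_cycle[1] = 6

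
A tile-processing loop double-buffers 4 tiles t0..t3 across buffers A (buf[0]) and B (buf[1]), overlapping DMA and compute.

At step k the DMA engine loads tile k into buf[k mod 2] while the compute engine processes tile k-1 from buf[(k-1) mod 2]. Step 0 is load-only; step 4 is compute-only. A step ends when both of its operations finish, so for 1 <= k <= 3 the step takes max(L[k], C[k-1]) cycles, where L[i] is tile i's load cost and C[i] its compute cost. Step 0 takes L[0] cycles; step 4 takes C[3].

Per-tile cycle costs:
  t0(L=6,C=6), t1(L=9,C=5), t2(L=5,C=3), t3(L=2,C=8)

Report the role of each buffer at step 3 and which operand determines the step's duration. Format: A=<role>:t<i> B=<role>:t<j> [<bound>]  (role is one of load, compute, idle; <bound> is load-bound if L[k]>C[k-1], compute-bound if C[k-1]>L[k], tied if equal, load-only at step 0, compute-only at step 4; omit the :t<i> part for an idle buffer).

  0. 6=6c; end=6; A:t0 B:-
  1. max(9,6)=9c; end=15; A:t0 B:t1
  2. max(5,5)=5c; end=20; A:t2 B:t1
  3. max(2,3)=3c; end=23; A:t2 B:t3
  4. 8=8c; end=31; A:t2 B:t3

step 3: A=compute:t2 B=load:t3 [compute-bound]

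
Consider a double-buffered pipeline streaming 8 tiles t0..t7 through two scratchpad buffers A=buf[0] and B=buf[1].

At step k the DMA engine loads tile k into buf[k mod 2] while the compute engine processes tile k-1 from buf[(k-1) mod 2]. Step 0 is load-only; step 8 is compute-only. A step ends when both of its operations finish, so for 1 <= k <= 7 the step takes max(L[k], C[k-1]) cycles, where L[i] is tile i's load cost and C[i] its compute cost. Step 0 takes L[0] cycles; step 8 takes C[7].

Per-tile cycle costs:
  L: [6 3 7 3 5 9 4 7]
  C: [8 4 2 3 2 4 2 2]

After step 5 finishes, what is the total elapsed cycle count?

end_cycle[5] = 38

[0] DMA t0→A (6c) ∥ CU idle ⇒ 6c, clock 6
[1] DMA t1→B (3c) ∥ CU A:t0 (8c) ⇒ 8c, clock 14
[2] DMA t2→A (7c) ∥ CU B:t1 (4c) ⇒ 7c, clock 21
[3] DMA t3→B (3c) ∥ CU A:t2 (2c) ⇒ 3c, clock 24
[4] DMA t4→A (5c) ∥ CU B:t3 (3c) ⇒ 5c, clock 29
[5] DMA t5→B (9c) ∥ CU A:t4 (2c) ⇒ 9c, clock 38
[6] DMA t6→A (4c) ∥ CU B:t5 (4c) ⇒ 4c, clock 42
[7] DMA t7→B (7c) ∥ CU A:t6 (2c) ⇒ 7c, clock 49
[8] DMA idle ∥ CU B:t7 (2c) ⇒ 2c, clock 51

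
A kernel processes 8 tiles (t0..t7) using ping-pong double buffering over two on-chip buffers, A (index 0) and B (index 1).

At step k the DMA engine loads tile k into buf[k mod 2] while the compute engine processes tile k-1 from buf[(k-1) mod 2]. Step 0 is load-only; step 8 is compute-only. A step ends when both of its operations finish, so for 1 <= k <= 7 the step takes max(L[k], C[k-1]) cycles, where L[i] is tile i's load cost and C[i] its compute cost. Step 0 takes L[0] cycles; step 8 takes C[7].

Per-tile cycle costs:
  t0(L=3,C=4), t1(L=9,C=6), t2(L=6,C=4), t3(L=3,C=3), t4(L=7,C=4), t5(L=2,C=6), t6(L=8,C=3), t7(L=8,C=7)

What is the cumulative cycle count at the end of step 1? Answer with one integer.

[0] DMA t0→A (3c) ∥ CU idle ⇒ 3c, clock 3
[1] DMA t1→B (9c) ∥ CU A:t0 (4c) ⇒ 9c, clock 12
[2] DMA t2→A (6c) ∥ CU B:t1 (6c) ⇒ 6c, clock 18
[3] DMA t3→B (3c) ∥ CU A:t2 (4c) ⇒ 4c, clock 22
[4] DMA t4→A (7c) ∥ CU B:t3 (3c) ⇒ 7c, clock 29
[5] DMA t5→B (2c) ∥ CU A:t4 (4c) ⇒ 4c, clock 33
[6] DMA t6→A (8c) ∥ CU B:t5 (6c) ⇒ 8c, clock 41
[7] DMA t7→B (8c) ∥ CU A:t6 (3c) ⇒ 8c, clock 49
[8] DMA idle ∥ CU B:t7 (7c) ⇒ 7c, clock 56

end_cycle[1] = 12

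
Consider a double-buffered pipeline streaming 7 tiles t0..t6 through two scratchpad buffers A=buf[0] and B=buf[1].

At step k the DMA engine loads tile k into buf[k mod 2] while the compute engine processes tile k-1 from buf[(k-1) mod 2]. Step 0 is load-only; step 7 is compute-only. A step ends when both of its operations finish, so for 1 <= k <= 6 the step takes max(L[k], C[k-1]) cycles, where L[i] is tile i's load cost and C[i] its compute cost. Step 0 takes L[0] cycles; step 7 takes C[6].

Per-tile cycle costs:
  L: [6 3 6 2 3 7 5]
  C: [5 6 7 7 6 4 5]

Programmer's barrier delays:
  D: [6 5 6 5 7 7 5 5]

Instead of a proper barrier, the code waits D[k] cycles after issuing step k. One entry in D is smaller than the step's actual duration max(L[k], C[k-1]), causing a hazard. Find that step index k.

k=0 barrier L[0]=6→6c, D[0]=6 ok
k=1 barrier max(L[1]=3,C[0]=5)→5c, D[1]=5 ok
k=2 barrier max(L[2]=6,C[1]=6)→6c, D[2]=6 ok
k=3 barrier max(L[3]=2,C[2]=7)→7c, D[3]=5 SHORT
k=4 barrier max(L[4]=3,C[3]=7)→7c, D[4]=7 ok
k=5 barrier max(L[5]=7,C[4]=6)→7c, D[5]=7 ok
k=6 barrier max(L[6]=5,C[5]=4)→5c, D[6]=5 ok
k=7 barrier C[6]=5→5c, D[7]=5 ok

hazard at step 3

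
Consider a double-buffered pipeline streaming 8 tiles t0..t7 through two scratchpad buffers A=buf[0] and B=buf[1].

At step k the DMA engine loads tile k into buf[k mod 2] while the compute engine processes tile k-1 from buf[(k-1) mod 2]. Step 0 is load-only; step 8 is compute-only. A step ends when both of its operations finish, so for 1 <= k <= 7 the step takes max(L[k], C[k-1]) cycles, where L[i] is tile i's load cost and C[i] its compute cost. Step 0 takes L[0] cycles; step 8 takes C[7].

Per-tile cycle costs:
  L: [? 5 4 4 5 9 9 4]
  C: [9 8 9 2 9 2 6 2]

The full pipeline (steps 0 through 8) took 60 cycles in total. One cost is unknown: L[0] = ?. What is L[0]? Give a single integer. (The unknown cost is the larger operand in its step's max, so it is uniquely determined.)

L[0] = 3

step 0 | dur = L[0]=? = L[0]  (unknown; binding)
step 1 | dur = max(L[1]=5, C[0]=9) = 9
step 2 | dur = max(L[2]=4, C[1]=8) = 8
step 3 | dur = max(L[3]=4, C[2]=9) = 9
step 4 | dur = max(L[4]=5, C[3]=2) = 5
step 5 | dur = max(L[5]=9, C[4]=9) = 9
step 6 | dur = max(L[6]=9, C[5]=2) = 9
step 7 | dur = max(L[7]=4, C[6]=6) = 6
step 8 | dur = C[7]=2 = 2
sum of known step durations = 57
dur[0] = total - known = 60 - 57 = 3
L[0] is the binding max in step 0, so L[0] = dur[0] = 3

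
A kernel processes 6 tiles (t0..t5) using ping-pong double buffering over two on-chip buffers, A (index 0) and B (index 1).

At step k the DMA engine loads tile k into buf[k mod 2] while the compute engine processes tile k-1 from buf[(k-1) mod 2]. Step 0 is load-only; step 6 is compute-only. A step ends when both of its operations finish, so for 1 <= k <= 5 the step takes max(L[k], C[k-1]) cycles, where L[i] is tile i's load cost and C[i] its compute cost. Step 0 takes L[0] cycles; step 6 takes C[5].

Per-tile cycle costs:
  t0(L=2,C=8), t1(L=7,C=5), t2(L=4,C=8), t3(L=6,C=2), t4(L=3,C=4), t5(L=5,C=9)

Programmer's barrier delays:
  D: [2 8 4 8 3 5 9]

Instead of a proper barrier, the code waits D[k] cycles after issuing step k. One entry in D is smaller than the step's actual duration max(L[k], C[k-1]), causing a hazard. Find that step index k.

hazard at step 2

k=0 barrier L[0]=2→2c, D[0]=2 ok
k=1 barrier max(L[1]=7,C[0]=8)→8c, D[1]=8 ok
k=2 barrier max(L[2]=4,C[1]=5)→5c, D[2]=4 SHORT
k=3 barrier max(L[3]=6,C[2]=8)→8c, D[3]=8 ok
k=4 barrier max(L[4]=3,C[3]=2)→3c, D[4]=3 ok
k=5 barrier max(L[5]=5,C[4]=4)→5c, D[5]=5 ok
k=6 barrier C[5]=9→9c, D[6]=9 ok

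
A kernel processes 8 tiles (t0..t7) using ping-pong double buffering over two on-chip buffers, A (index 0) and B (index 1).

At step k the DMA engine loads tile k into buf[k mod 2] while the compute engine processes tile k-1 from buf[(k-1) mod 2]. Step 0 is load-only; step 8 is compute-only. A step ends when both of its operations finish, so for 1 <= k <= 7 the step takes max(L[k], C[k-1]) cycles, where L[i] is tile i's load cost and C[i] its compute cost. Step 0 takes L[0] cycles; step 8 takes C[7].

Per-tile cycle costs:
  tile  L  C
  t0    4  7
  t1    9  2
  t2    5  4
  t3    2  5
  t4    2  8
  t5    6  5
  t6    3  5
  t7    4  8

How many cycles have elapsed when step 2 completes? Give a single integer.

[0] DMA t0→A (4c) ∥ CU idle ⇒ 4c, clock 4
[1] DMA t1→B (9c) ∥ CU A:t0 (7c) ⇒ 9c, clock 13
[2] DMA t2→A (5c) ∥ CU B:t1 (2c) ⇒ 5c, clock 18
[3] DMA t3→B (2c) ∥ CU A:t2 (4c) ⇒ 4c, clock 22
[4] DMA t4→A (2c) ∥ CU B:t3 (5c) ⇒ 5c, clock 27
[5] DMA t5→B (6c) ∥ CU A:t4 (8c) ⇒ 8c, clock 35
[6] DMA t6→A (3c) ∥ CU B:t5 (5c) ⇒ 5c, clock 40
[7] DMA t7→B (4c) ∥ CU A:t6 (5c) ⇒ 5c, clock 45
[8] DMA idle ∥ CU B:t7 (8c) ⇒ 8c, clock 53

end_cycle[2] = 18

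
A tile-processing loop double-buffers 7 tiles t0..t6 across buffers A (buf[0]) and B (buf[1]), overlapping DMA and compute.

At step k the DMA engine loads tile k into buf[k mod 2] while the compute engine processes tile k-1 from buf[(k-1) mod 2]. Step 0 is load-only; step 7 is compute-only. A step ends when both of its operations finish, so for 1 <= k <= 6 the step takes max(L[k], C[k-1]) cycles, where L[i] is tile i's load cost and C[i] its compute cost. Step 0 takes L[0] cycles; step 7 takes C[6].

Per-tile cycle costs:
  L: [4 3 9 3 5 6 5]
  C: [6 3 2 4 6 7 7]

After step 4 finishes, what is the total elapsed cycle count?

step 0: L[0]=4 → dur=4, Σ=4 | A=load:t0 B=idle [load-only]
step 1: L[1]=3 C[0]=6 → dur=6, Σ=10 | A=compute:t0 B=load:t1 [compute-bound]
step 2: L[2]=9 C[1]=3 → dur=9, Σ=19 | A=load:t2 B=compute:t1 [load-bound]
step 3: L[3]=3 C[2]=2 → dur=3, Σ=22 | A=compute:t2 B=load:t3 [load-bound]
step 4: L[4]=5 C[3]=4 → dur=5, Σ=27 | A=load:t4 B=compute:t3 [load-bound]
step 5: L[5]=6 C[4]=6 → dur=6, Σ=33 | A=compute:t4 B=load:t5 [tied]
step 6: L[6]=5 C[5]=7 → dur=7, Σ=40 | A=load:t6 B=compute:t5 [compute-bound]
step 7: C[6]=7 → dur=7, Σ=47 | A=compute:t6 B=idle [compute-only]

end_cycle[4] = 27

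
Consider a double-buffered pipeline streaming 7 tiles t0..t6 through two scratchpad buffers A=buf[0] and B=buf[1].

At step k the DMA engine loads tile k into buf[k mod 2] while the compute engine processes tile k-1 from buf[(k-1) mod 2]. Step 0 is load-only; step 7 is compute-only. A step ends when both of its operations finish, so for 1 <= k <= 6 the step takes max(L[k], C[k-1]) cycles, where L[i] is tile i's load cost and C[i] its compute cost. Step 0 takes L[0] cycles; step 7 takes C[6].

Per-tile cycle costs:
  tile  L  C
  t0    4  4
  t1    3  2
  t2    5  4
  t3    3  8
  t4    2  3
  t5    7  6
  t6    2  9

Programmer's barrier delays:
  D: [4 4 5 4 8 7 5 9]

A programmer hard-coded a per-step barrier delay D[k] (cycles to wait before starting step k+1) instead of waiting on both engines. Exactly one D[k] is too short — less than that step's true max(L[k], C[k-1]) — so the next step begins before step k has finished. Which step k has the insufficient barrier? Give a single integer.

k=0 barrier L[0]=4→4c, D[0]=4 ok
k=1 barrier max(L[1]=3,C[0]=4)→4c, D[1]=4 ok
k=2 barrier max(L[2]=5,C[1]=2)→5c, D[2]=5 ok
k=3 barrier max(L[3]=3,C[2]=4)→4c, D[3]=4 ok
k=4 barrier max(L[4]=2,C[3]=8)→8c, D[4]=8 ok
k=5 barrier max(L[5]=7,C[4]=3)→7c, D[5]=7 ok
k=6 barrier max(L[6]=2,C[5]=6)→6c, D[6]=5 SHORT
k=7 barrier C[6]=9→9c, D[7]=9 ok

hazard at step 6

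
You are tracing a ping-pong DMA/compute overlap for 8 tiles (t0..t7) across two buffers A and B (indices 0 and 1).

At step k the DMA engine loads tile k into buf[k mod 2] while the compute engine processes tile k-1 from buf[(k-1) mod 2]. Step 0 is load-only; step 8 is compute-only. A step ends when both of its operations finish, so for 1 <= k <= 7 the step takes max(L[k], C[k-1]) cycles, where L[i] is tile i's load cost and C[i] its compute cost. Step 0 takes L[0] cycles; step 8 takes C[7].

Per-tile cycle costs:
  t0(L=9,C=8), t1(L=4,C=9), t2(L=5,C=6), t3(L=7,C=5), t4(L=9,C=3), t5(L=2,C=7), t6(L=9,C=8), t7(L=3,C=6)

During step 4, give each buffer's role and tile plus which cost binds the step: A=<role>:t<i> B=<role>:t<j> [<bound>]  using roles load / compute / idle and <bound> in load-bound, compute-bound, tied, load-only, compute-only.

k=0 load=t0/9c comp=- wait=9 total=9
k=1 load=t1/4c comp=t0/8c wait=8 total=17
k=2 load=t2/5c comp=t1/9c wait=9 total=26
k=3 load=t3/7c comp=t2/6c wait=7 total=33
k=4 load=t4/9c comp=t3/5c wait=9 total=42
k=5 load=t5/2c comp=t4/3c wait=3 total=45
k=6 load=t6/9c comp=t5/7c wait=9 total=54
k=7 load=t7/3c comp=t6/8c wait=8 total=62
k=8 load=- comp=t7/6c wait=6 total=68

step 4: A=load:t4 B=compute:t3 [load-bound]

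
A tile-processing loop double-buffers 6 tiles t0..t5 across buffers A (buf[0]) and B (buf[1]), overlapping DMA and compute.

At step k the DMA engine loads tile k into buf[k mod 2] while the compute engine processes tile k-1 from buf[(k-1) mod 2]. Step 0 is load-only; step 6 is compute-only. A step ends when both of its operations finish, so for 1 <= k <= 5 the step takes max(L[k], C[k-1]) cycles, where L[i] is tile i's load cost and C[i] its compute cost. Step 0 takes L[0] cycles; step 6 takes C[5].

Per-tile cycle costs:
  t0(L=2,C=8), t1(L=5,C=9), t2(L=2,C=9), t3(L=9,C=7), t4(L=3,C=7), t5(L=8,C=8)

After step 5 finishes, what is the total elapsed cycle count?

end_cycle[5] = 43

k=0 load=t0/2c comp=- wait=2 total=2
k=1 load=t1/5c comp=t0/8c wait=8 total=10
k=2 load=t2/2c comp=t1/9c wait=9 total=19
k=3 load=t3/9c comp=t2/9c wait=9 total=28
k=4 load=t4/3c comp=t3/7c wait=7 total=35
k=5 load=t5/8c comp=t4/7c wait=8 total=43
k=6 load=- comp=t5/8c wait=8 total=51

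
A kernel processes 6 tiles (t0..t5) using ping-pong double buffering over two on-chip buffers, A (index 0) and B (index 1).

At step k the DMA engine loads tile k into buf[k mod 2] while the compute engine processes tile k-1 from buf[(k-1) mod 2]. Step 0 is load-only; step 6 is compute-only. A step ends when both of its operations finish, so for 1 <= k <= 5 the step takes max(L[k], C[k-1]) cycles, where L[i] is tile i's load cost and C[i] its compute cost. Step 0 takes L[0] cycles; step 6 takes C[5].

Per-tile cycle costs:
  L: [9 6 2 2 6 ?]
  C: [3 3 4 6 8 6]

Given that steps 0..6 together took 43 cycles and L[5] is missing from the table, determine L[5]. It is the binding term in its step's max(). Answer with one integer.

L[5] = 9

step 0 = dur = L[0]=9 = 9
step 1 = dur = max(L[1]=6, C[0]=3) = 6
step 2 = dur = max(L[2]=2, C[1]=3) = 3
step 3 = dur = max(L[3]=2, C[2]=4) = 4
step 4 = dur = max(L[4]=6, C[3]=6) = 6
step 5 = dur = max(L[5]=?, C[4]=8) = L[5]  (unknown; binding)
step 6 = dur = C[5]=6 = 6
sum of known step durations = 34
dur[5] = total - known = 43 - 34 = 9
L[5] is the binding max in step 5, so L[5] = dur[5] = 9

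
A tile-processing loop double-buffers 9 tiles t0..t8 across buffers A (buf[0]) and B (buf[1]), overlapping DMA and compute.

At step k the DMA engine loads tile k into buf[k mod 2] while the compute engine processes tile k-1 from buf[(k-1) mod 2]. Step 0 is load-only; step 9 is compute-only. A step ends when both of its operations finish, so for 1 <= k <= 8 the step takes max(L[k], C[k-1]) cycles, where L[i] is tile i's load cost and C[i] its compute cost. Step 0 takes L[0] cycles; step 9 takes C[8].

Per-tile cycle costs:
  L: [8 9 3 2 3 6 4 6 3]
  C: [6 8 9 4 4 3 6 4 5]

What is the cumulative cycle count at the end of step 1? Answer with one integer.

end_cycle[1] = 17

[0] DMA t0→A (8c) ∥ CU idle ⇒ 8c, clock 8
[1] DMA t1→B (9c) ∥ CU A:t0 (6c) ⇒ 9c, clock 17
[2] DMA t2→A (3c) ∥ CU B:t1 (8c) ⇒ 8c, clock 25
[3] DMA t3→B (2c) ∥ CU A:t2 (9c) ⇒ 9c, clock 34
[4] DMA t4→A (3c) ∥ CU B:t3 (4c) ⇒ 4c, clock 38
[5] DMA t5→B (6c) ∥ CU A:t4 (4c) ⇒ 6c, clock 44
[6] DMA t6→A (4c) ∥ CU B:t5 (3c) ⇒ 4c, clock 48
[7] DMA t7→B (6c) ∥ CU A:t6 (6c) ⇒ 6c, clock 54
[8] DMA t8→A (3c) ∥ CU B:t7 (4c) ⇒ 4c, clock 58
[9] DMA idle ∥ CU A:t8 (5c) ⇒ 5c, clock 63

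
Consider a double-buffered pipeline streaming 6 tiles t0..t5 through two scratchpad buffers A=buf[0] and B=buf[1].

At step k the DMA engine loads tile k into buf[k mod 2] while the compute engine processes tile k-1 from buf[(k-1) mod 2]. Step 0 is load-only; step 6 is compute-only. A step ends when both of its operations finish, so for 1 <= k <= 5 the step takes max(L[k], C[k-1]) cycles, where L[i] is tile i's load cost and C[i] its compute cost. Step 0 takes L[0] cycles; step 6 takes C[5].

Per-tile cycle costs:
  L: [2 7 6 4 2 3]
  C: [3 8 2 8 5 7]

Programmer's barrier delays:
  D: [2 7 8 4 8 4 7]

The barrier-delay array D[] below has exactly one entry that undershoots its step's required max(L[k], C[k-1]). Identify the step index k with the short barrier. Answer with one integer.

hazard at step 5

k=0 barrier L[0]=2→2c, D[0]=2 ok
k=1 barrier max(L[1]=7,C[0]=3)→7c, D[1]=7 ok
k=2 barrier max(L[2]=6,C[1]=8)→8c, D[2]=8 ok
k=3 barrier max(L[3]=4,C[2]=2)→4c, D[3]=4 ok
k=4 barrier max(L[4]=2,C[3]=8)→8c, D[4]=8 ok
k=5 barrier max(L[5]=3,C[4]=5)→5c, D[5]=4 SHORT
k=6 barrier C[5]=7→7c, D[6]=7 ok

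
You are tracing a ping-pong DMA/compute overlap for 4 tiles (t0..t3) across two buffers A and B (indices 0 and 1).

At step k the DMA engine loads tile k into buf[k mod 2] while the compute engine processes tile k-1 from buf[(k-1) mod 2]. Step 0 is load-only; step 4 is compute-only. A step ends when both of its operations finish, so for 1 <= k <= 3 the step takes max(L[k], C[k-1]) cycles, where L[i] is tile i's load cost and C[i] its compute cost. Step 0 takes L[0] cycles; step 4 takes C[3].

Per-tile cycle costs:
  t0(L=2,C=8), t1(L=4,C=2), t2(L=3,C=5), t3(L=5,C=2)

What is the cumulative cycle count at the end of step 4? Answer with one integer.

k=0 load=t0/2c comp=- wait=2 total=2
k=1 load=t1/4c comp=t0/8c wait=8 total=10
k=2 load=t2/3c comp=t1/2c wait=3 total=13
k=3 load=t3/5c comp=t2/5c wait=5 total=18
k=4 load=- comp=t3/2c wait=2 total=20

end_cycle[4] = 20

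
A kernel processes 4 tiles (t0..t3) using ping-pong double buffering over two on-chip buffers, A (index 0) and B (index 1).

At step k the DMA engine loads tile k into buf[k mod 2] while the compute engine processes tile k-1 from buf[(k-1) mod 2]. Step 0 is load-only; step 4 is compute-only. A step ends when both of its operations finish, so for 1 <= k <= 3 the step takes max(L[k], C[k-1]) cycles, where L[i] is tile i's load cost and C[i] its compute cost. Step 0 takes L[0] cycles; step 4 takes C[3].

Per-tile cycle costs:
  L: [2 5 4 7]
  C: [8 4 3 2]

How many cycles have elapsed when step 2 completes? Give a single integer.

end_cycle[2] = 14

k=0 load=t0/2c comp=- wait=2 total=2
k=1 load=t1/5c comp=t0/8c wait=8 total=10
k=2 load=t2/4c comp=t1/4c wait=4 total=14
k=3 load=t3/7c comp=t2/3c wait=7 total=21
k=4 load=- comp=t3/2c wait=2 total=23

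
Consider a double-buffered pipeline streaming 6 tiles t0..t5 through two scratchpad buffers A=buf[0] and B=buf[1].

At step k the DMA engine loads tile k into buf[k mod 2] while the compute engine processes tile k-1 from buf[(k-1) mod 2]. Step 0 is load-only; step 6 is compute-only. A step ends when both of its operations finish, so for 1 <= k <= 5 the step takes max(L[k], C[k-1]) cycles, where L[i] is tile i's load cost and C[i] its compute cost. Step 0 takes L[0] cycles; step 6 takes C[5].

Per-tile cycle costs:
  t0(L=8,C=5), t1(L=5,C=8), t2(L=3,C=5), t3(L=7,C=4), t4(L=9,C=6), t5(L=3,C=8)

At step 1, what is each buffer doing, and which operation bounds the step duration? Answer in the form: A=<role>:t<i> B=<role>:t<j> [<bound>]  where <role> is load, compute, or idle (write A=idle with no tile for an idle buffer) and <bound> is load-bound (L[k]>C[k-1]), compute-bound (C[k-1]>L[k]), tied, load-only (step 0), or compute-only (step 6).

  0. 8=8c; end=8; A:t0 B:-
  1. max(5,5)=5c; end=13; A:t0 B:t1
  2. max(3,8)=8c; end=21; A:t2 B:t1
  3. max(7,5)=7c; end=28; A:t2 B:t3
  4. max(9,4)=9c; end=37; A:t4 B:t3
  5. max(3,6)=6c; end=43; A:t4 B:t5
  6. 8=8c; end=51; A:t4 B:t5

step 1: A=compute:t0 B=load:t1 [tied]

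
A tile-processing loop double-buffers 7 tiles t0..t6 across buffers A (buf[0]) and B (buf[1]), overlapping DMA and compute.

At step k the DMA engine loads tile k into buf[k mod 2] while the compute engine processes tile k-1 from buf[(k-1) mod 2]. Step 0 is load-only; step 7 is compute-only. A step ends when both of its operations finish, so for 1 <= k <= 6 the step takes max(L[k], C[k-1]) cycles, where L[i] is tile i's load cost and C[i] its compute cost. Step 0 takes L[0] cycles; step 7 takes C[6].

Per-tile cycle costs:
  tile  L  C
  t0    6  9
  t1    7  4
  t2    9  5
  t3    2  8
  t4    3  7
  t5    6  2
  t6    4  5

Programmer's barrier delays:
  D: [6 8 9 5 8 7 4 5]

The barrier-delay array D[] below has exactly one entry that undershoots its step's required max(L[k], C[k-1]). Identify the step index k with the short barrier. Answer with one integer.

step 0: need L[0]=6 = 6; D[0]=6 ok
step 1: need max(L[1]=7,C[0]=9) = 9; D[1]=8 SHORT
step 2: need max(L[2]=9,C[1]=4) = 9; D[2]=9 ok
step 3: need max(L[3]=2,C[2]=5) = 5; D[3]=5 ok
step 4: need max(L[4]=3,C[3]=8) = 8; D[4]=8 ok
step 5: need max(L[5]=6,C[4]=7) = 7; D[5]=7 ok
step 6: need max(L[6]=4,C[5]=2) = 4; D[6]=4 ok
step 7: need C[6]=5 = 5; D[7]=5 ok

hazard at step 1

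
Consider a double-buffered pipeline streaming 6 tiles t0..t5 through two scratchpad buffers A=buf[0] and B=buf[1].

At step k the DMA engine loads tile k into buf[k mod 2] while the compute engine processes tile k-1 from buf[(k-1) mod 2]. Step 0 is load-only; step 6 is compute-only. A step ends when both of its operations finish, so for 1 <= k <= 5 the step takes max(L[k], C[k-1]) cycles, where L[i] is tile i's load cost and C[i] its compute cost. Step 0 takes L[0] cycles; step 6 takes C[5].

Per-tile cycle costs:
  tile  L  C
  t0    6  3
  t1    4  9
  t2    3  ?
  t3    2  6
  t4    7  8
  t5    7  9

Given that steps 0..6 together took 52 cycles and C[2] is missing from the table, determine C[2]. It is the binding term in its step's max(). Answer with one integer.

step 0 → dur = L[0]=6 = 6
step 1 → dur = max(L[1]=4, C[0]=3) = 4
step 2 → dur = max(L[2]=3, C[1]=9) = 9
step 3 → dur = max(L[3]=2, C[2]=?) = C[2]  (unknown; binding)
step 4 → dur = max(L[4]=7, C[3]=6) = 7
step 5 → dur = max(L[5]=7, C[4]=8) = 8
step 6 → dur = C[5]=9 = 9
sum of known step durations = 43
dur[3] = total - known = 52 - 43 = 9
C[2] is the binding max in step 3, so C[2] = dur[3] = 9

C[2] = 9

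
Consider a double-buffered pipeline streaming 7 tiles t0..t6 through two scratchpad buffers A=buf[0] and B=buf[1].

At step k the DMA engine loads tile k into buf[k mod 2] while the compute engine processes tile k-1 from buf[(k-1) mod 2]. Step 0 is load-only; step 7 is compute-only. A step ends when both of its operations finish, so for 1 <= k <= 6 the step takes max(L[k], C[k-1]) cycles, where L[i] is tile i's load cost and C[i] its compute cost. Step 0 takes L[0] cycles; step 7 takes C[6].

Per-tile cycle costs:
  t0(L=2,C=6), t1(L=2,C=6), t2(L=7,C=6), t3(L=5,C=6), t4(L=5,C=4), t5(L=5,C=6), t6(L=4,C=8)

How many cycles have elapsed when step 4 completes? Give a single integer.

k=0 load=t0/2c comp=- wait=2 total=2
k=1 load=t1/2c comp=t0/6c wait=6 total=8
k=2 load=t2/7c comp=t1/6c wait=7 total=15
k=3 load=t3/5c comp=t2/6c wait=6 total=21
k=4 load=t4/5c comp=t3/6c wait=6 total=27
k=5 load=t5/5c comp=t4/4c wait=5 total=32
k=6 load=t6/4c comp=t5/6c wait=6 total=38
k=7 load=- comp=t6/8c wait=8 total=46

end_cycle[4] = 27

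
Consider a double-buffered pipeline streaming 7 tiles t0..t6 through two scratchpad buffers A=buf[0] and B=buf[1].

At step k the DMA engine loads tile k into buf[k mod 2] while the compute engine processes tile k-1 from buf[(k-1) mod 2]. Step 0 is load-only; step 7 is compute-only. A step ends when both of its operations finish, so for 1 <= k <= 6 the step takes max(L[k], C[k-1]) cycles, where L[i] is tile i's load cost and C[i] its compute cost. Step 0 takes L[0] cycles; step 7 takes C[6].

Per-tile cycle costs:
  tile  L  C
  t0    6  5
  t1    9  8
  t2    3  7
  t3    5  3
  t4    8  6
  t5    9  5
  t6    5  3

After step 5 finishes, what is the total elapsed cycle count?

end_cycle[5] = 47

  0. 6=6c; end=6; A:t0 B:-
  1. max(9,5)=9c; end=15; A:t0 B:t1
  2. max(3,8)=8c; end=23; A:t2 B:t1
  3. max(5,7)=7c; end=30; A:t2 B:t3
  4. max(8,3)=8c; end=38; A:t4 B:t3
  5. max(9,6)=9c; end=47; A:t4 B:t5
  6. max(5,5)=5c; end=52; A:t6 B:t5
  7. 3=3c; end=55; A:t6 B:t5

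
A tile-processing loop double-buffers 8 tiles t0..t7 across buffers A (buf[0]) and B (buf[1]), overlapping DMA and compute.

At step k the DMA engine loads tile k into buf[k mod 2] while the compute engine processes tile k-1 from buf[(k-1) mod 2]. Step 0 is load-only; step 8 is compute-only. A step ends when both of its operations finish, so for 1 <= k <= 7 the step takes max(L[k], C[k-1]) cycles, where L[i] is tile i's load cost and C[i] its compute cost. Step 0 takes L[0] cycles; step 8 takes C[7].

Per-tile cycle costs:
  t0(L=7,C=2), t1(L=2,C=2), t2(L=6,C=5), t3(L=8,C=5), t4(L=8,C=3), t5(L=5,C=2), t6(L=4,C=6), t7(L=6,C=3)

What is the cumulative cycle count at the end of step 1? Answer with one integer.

[0] DMA t0→A (7c) ∥ CU idle ⇒ 7c, clock 7
[1] DMA t1→B (2c) ∥ CU A:t0 (2c) ⇒ 2c, clock 9
[2] DMA t2→A (6c) ∥ CU B:t1 (2c) ⇒ 6c, clock 15
[3] DMA t3→B (8c) ∥ CU A:t2 (5c) ⇒ 8c, clock 23
[4] DMA t4→A (8c) ∥ CU B:t3 (5c) ⇒ 8c, clock 31
[5] DMA t5→B (5c) ∥ CU A:t4 (3c) ⇒ 5c, clock 36
[6] DMA t6→A (4c) ∥ CU B:t5 (2c) ⇒ 4c, clock 40
[7] DMA t7→B (6c) ∥ CU A:t6 (6c) ⇒ 6c, clock 46
[8] DMA idle ∥ CU B:t7 (3c) ⇒ 3c, clock 49

end_cycle[1] = 9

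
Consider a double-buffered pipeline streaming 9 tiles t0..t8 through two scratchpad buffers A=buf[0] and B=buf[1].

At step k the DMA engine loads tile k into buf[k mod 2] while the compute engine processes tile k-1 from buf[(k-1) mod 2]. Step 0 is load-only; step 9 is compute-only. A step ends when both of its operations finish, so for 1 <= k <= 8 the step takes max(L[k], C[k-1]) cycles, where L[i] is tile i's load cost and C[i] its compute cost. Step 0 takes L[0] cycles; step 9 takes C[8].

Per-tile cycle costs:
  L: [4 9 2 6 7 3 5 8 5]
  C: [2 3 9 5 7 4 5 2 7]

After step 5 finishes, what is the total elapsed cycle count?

end_cycle[5] = 39

[0] DMA t0→A (4c) ∥ CU idle ⇒ 4c, clock 4
[1] DMA t1→B (9c) ∥ CU A:t0 (2c) ⇒ 9c, clock 13
[2] DMA t2→A (2c) ∥ CU B:t1 (3c) ⇒ 3c, clock 16
[3] DMA t3→B (6c) ∥ CU A:t2 (9c) ⇒ 9c, clock 25
[4] DMA t4→A (7c) ∥ CU B:t3 (5c) ⇒ 7c, clock 32
[5] DMA t5→B (3c) ∥ CU A:t4 (7c) ⇒ 7c, clock 39
[6] DMA t6→A (5c) ∥ CU B:t5 (4c) ⇒ 5c, clock 44
[7] DMA t7→B (8c) ∥ CU A:t6 (5c) ⇒ 8c, clock 52
[8] DMA t8→A (5c) ∥ CU B:t7 (2c) ⇒ 5c, clock 57
[9] DMA idle ∥ CU A:t8 (7c) ⇒ 7c, clock 64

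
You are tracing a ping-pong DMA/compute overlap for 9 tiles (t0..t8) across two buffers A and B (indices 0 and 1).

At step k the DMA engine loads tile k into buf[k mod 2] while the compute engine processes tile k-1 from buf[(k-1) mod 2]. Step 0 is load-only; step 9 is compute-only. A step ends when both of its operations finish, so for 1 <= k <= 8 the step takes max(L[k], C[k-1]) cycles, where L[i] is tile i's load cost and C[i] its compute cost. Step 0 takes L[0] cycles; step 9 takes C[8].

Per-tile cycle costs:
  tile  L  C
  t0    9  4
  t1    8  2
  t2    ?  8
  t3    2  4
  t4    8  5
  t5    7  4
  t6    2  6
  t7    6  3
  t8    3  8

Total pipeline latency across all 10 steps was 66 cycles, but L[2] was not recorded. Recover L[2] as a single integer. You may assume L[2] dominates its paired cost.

step 0: dur = L[0]=9 = 9
step 1: dur = max(L[1]=8, C[0]=4) = 8
step 2: dur = max(L[2]=?, C[1]=2) = L[2]  (unknown; binding)
step 3: dur = max(L[3]=2, C[2]=8) = 8
step 4: dur = max(L[4]=8, C[3]=4) = 8
step 5: dur = max(L[5]=7, C[4]=5) = 7
step 6: dur = max(L[6]=2, C[5]=4) = 4
step 7: dur = max(L[7]=6, C[6]=6) = 6
step 8: dur = max(L[8]=3, C[7]=3) = 3
step 9: dur = C[8]=8 = 8
sum of known step durations = 61
dur[2] = total - known = 66 - 61 = 5
L[2] is the binding max in step 2, so L[2] = dur[2] = 5

L[2] = 5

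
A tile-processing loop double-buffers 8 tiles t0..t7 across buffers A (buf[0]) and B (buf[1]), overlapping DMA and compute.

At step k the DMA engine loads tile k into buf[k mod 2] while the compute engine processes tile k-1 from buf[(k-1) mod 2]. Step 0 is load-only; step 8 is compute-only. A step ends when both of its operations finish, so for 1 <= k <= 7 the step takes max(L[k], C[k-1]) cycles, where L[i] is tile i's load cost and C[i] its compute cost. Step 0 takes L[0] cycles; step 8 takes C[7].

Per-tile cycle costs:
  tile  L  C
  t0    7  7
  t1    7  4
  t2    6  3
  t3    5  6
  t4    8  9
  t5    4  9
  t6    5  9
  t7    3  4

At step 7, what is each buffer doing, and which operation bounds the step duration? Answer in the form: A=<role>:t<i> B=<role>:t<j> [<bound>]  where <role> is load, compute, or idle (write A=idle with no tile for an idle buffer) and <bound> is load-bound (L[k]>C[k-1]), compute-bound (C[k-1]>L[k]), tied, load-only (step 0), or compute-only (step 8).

step 7: A=compute:t6 B=load:t7 [compute-bound]

k=0 load=t0/7c comp=- wait=7 total=7
k=1 load=t1/7c comp=t0/7c wait=7 total=14
k=2 load=t2/6c comp=t1/4c wait=6 total=20
k=3 load=t3/5c comp=t2/3c wait=5 total=25
k=4 load=t4/8c comp=t3/6c wait=8 total=33
k=5 load=t5/4c comp=t4/9c wait=9 total=42
k=6 load=t6/5c comp=t5/9c wait=9 total=51
k=7 load=t7/3c comp=t6/9c wait=9 total=60
k=8 load=- comp=t7/4c wait=4 total=64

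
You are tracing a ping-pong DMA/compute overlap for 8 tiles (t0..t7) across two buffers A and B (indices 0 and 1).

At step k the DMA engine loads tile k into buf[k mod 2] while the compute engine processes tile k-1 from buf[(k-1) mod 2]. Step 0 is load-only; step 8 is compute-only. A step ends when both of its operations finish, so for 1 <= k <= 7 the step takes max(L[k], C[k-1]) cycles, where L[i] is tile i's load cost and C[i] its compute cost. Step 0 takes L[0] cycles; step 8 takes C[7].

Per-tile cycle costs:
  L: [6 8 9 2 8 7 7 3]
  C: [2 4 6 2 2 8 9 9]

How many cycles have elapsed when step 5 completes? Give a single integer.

end_cycle[5] = 44

k=0 load=t0/6c comp=- wait=6 total=6
k=1 load=t1/8c comp=t0/2c wait=8 total=14
k=2 load=t2/9c comp=t1/4c wait=9 total=23
k=3 load=t3/2c comp=t2/6c wait=6 total=29
k=4 load=t4/8c comp=t3/2c wait=8 total=37
k=5 load=t5/7c comp=t4/2c wait=7 total=44
k=6 load=t6/7c comp=t5/8c wait=8 total=52
k=7 load=t7/3c comp=t6/9c wait=9 total=61
k=8 load=- comp=t7/9c wait=9 total=70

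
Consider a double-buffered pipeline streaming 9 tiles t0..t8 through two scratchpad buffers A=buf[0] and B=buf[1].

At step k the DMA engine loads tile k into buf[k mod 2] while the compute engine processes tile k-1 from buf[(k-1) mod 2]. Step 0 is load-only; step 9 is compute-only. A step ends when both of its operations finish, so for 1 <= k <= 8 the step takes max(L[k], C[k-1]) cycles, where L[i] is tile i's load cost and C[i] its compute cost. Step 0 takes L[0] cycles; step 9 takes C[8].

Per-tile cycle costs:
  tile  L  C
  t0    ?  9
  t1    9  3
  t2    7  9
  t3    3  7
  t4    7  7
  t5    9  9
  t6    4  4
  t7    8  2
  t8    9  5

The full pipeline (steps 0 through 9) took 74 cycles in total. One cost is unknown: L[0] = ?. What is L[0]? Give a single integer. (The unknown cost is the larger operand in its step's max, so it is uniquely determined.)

step 0 | dur = L[0]=? = L[0]  (unknown; binding)
step 1 | dur = max(L[1]=9, C[0]=9) = 9
step 2 | dur = max(L[2]=7, C[1]=3) = 7
step 3 | dur = max(L[3]=3, C[2]=9) = 9
step 4 | dur = max(L[4]=7, C[3]=7) = 7
step 5 | dur = max(L[5]=9, C[4]=7) = 9
step 6 | dur = max(L[6]=4, C[5]=9) = 9
step 7 | dur = max(L[7]=8, C[6]=4) = 8
step 8 | dur = max(L[8]=9, C[7]=2) = 9
step 9 | dur = C[8]=5 = 5
sum of known step durations = 72
dur[0] = total - known = 74 - 72 = 2
L[0] is the binding max in step 0, so L[0] = dur[0] = 2

L[0] = 2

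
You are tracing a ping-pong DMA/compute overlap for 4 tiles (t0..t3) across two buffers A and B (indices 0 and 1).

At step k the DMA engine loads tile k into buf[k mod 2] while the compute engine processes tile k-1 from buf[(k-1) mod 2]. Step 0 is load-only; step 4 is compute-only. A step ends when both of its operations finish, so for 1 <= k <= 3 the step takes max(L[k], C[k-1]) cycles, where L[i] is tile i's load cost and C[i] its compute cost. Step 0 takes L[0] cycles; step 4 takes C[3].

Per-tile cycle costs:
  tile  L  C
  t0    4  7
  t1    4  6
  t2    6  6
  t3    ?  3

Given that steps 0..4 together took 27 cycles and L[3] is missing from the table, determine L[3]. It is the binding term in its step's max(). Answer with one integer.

L[3] = 7

step 0 | dur = L[0]=4 = 4
step 1 | dur = max(L[1]=4, C[0]=7) = 7
step 2 | dur = max(L[2]=6, C[1]=6) = 6
step 3 | dur = max(L[3]=?, C[2]=6) = L[3]  (unknown; binding)
step 4 | dur = C[3]=3 = 3
sum of known step durations = 20
dur[3] = total - known = 27 - 20 = 7
L[3] is the binding max in step 3, so L[3] = dur[3] = 7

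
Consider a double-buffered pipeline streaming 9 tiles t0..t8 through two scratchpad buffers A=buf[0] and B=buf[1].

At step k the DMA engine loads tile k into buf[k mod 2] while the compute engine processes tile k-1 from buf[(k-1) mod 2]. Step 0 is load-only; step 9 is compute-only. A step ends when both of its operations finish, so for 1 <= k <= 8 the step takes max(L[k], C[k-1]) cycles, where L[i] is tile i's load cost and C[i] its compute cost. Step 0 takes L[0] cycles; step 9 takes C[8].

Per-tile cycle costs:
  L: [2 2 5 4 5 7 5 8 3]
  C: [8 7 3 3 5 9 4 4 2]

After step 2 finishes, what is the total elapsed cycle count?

end_cycle[2] = 17

[0] DMA t0→A (2c) ∥ CU idle ⇒ 2c, clock 2
[1] DMA t1→B (2c) ∥ CU A:t0 (8c) ⇒ 8c, clock 10
[2] DMA t2→A (5c) ∥ CU B:t1 (7c) ⇒ 7c, clock 17
[3] DMA t3→B (4c) ∥ CU A:t2 (3c) ⇒ 4c, clock 21
[4] DMA t4→A (5c) ∥ CU B:t3 (3c) ⇒ 5c, clock 26
[5] DMA t5→B (7c) ∥ CU A:t4 (5c) ⇒ 7c, clock 33
[6] DMA t6→A (5c) ∥ CU B:t5 (9c) ⇒ 9c, clock 42
[7] DMA t7→B (8c) ∥ CU A:t6 (4c) ⇒ 8c, clock 50
[8] DMA t8→A (3c) ∥ CU B:t7 (4c) ⇒ 4c, clock 54
[9] DMA idle ∥ CU A:t8 (2c) ⇒ 2c, clock 56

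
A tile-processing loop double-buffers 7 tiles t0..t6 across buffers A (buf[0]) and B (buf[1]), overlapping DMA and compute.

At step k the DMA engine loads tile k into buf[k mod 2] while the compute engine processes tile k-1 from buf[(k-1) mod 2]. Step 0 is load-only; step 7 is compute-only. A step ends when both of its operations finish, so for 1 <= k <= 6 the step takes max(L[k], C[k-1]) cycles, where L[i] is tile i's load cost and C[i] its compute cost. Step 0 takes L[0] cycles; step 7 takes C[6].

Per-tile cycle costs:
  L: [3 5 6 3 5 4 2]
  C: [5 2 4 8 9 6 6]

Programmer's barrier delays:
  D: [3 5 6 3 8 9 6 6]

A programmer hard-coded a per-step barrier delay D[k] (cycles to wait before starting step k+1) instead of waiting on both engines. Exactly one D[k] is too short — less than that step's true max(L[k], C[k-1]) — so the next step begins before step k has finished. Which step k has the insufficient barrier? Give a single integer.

step 0: need L[0]=3 = 3; D[0]=3 ok
step 1: need max(L[1]=5,C[0]=5) = 5; D[1]=5 ok
step 2: need max(L[2]=6,C[1]=2) = 6; D[2]=6 ok
step 3: need max(L[3]=3,C[2]=4) = 4; D[3]=3 SHORT
step 4: need max(L[4]=5,C[3]=8) = 8; D[4]=8 ok
step 5: need max(L[5]=4,C[4]=9) = 9; D[5]=9 ok
step 6: need max(L[6]=2,C[5]=6) = 6; D[6]=6 ok
step 7: need C[6]=6 = 6; D[7]=6 ok

hazard at step 3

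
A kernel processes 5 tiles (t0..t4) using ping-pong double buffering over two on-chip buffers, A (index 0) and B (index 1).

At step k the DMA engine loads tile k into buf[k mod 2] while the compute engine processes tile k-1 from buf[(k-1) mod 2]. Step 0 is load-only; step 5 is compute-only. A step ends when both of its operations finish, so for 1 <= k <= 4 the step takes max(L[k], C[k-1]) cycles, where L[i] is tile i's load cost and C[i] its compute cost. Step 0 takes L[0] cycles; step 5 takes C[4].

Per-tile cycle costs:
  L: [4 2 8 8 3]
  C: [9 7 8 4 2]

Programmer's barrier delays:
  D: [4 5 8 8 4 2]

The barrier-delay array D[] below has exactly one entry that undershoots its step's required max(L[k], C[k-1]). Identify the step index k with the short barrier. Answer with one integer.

[0] required=L[0]=4=4 vs D=4 ok
[1] required=max(L[1]=2,C[0]=9)=9 vs D=5 SHORT
[2] required=max(L[2]=8,C[1]=7)=8 vs D=8 ok
[3] required=max(L[3]=8,C[2]=8)=8 vs D=8 ok
[4] required=max(L[4]=3,C[3]=4)=4 vs D=4 ok
[5] required=C[4]=2=2 vs D=2 ok

hazard at step 1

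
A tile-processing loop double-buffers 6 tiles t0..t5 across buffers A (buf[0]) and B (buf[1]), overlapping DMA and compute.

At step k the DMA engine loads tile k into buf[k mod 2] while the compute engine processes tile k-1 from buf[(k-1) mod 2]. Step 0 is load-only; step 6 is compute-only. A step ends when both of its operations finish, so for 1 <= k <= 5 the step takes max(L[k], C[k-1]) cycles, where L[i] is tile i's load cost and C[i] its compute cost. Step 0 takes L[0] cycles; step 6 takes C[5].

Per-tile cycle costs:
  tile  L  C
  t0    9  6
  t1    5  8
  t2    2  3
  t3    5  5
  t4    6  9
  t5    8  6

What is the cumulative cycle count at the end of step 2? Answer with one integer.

step 0: L[0]=9 → dur=9, Σ=9 | A=load:t0 B=idle [load-only]
step 1: L[1]=5 C[0]=6 → dur=6, Σ=15 | A=compute:t0 B=load:t1 [compute-bound]
step 2: L[2]=2 C[1]=8 → dur=8, Σ=23 | A=load:t2 B=compute:t1 [compute-bound]
step 3: L[3]=5 C[2]=3 → dur=5, Σ=28 | A=compute:t2 B=load:t3 [load-bound]
step 4: L[4]=6 C[3]=5 → dur=6, Σ=34 | A=load:t4 B=compute:t3 [load-bound]
step 5: L[5]=8 C[4]=9 → dur=9, Σ=43 | A=compute:t4 B=load:t5 [compute-bound]
step 6: C[5]=6 → dur=6, Σ=49 | A=idle B=compute:t5 [compute-only]

end_cycle[2] = 23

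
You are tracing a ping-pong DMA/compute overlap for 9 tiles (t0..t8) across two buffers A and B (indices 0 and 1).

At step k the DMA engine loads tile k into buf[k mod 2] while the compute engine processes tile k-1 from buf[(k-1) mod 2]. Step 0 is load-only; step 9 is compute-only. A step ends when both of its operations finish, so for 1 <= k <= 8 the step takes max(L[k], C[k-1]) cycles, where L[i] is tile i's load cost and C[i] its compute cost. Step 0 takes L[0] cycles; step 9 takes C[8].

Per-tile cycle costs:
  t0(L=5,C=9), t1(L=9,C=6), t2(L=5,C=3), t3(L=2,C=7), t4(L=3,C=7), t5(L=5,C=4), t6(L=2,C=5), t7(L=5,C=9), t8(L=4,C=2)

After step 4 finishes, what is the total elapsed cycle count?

end_cycle[4] = 30

step 0: L[0]=5 → dur=5, Σ=5 | A=load:t0 B=idle [load-only]
step 1: L[1]=9 C[0]=9 → dur=9, Σ=14 | A=compute:t0 B=load:t1 [tied]
step 2: L[2]=5 C[1]=6 → dur=6, Σ=20 | A=load:t2 B=compute:t1 [compute-bound]
step 3: L[3]=2 C[2]=3 → dur=3, Σ=23 | A=compute:t2 B=load:t3 [compute-bound]
step 4: L[4]=3 C[3]=7 → dur=7, Σ=30 | A=load:t4 B=compute:t3 [compute-bound]
step 5: L[5]=5 C[4]=7 → dur=7, Σ=37 | A=compute:t4 B=load:t5 [compute-bound]
step 6: L[6]=2 C[5]=4 → dur=4, Σ=41 | A=load:t6 B=compute:t5 [compute-bound]
step 7: L[7]=5 C[6]=5 → dur=5, Σ=46 | A=compute:t6 B=load:t7 [tied]
step 8: L[8]=4 C[7]=9 → dur=9, Σ=55 | A=load:t8 B=compute:t7 [compute-bound]
step 9: C[8]=2 → dur=2, Σ=57 | A=compute:t8 B=idle [compute-only]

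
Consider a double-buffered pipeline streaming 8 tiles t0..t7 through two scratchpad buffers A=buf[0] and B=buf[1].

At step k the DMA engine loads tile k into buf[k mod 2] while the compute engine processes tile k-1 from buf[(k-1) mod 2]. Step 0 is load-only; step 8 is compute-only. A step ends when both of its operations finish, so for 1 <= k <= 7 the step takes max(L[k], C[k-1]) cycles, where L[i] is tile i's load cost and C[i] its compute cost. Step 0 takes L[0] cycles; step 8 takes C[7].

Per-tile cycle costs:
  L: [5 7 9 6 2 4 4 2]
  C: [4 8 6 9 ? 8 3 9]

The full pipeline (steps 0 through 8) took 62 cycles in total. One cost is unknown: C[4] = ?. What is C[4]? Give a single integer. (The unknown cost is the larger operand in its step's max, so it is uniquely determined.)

C[4] = 6

step 0: dur = L[0]=5 = 5
step 1: dur = max(L[1]=7, C[0]=4) = 7
step 2: dur = max(L[2]=9, C[1]=8) = 9
step 3: dur = max(L[3]=6, C[2]=6) = 6
step 4: dur = max(L[4]=2, C[3]=9) = 9
step 5: dur = max(L[5]=4, C[4]=?) = C[4]  (unknown; binding)
step 6: dur = max(L[6]=4, C[5]=8) = 8
step 7: dur = max(L[7]=2, C[6]=3) = 3
step 8: dur = C[7]=9 = 9
sum of known step durations = 56
dur[5] = total - known = 62 - 56 = 6
C[4] is the binding max in step 5, so C[4] = dur[5] = 6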